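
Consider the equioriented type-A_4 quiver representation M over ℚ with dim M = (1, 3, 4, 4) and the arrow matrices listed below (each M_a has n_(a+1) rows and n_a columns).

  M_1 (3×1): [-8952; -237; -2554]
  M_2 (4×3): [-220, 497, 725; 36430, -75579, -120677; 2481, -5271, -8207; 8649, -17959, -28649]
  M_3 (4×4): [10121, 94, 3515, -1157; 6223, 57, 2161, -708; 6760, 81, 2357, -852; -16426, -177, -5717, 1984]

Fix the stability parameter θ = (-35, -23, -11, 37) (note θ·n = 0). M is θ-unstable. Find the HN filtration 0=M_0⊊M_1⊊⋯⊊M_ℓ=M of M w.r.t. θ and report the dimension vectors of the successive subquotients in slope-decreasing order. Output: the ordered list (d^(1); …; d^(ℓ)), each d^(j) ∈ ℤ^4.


Interval decomposition of M: I[1,4], I[2,4]^2, I[3,4].
HN type (ℓ=4): μ^(1)=37; μ^(2)=-11; μ^(3)=-23; μ^(4)=-35

((0, 0, 0, 4); (0, 0, 4, 0); (0, 3, 0, 0); (1, 0, 0, 0))


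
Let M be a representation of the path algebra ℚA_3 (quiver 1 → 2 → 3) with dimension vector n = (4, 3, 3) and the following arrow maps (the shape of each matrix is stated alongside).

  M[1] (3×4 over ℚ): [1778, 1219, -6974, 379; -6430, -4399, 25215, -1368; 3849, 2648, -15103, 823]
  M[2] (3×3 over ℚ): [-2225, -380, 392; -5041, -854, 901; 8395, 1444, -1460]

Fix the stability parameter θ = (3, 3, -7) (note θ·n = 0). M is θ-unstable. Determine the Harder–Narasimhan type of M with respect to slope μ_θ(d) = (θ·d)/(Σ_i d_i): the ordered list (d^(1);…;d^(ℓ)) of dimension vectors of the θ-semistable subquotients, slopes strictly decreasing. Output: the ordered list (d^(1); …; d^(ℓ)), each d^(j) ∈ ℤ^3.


Via rank(M_{q-1}∘⋯∘M_p): M ≅ I[1,1], I[1,3]^3.
μ_θ-semistable layers: μ^(1)=3; μ^(2)=-1/3

((1, 0, 0); (3, 3, 3))


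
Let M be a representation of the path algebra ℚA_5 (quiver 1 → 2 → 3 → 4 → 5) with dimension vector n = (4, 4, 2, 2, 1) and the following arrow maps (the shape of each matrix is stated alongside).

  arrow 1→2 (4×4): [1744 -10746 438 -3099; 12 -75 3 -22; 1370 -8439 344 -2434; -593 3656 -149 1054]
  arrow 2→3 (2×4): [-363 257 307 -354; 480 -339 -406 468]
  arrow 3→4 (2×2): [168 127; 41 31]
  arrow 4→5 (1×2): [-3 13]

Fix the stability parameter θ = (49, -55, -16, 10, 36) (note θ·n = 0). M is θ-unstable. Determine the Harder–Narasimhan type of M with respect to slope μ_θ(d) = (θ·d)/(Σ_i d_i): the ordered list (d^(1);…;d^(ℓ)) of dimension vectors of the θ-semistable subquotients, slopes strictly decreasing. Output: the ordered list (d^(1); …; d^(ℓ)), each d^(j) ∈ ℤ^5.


Barcode: M ≅ I[1,2]^2, I[1,4], I[1,5]. HN layers by μ_θ (4 steps, strictly decreasing):
  μ^(1)=36; μ^(2)=10; μ^(3)=-3; μ^(4)=-22/3

((0, 0, 0, 0, 1); (0, 0, 0, 2, 0); (2, 2, 0, 0, 0); (2, 2, 2, 0, 0))


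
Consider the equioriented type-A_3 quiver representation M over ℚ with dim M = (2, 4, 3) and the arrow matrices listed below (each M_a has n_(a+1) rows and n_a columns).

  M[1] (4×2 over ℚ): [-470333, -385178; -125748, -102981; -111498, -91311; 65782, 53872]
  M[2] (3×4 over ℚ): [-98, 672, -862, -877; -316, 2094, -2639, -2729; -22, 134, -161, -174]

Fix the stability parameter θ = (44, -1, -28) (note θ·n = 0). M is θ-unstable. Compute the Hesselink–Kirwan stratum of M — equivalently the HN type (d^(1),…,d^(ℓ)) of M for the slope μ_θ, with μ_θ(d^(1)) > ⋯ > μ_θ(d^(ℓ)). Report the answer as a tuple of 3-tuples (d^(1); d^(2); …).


Barcode: M ≅ I[1,2], I[1,3], I[2,2], I[2,3], I[3,3]. HN layers by μ_θ (5 steps, strictly decreasing):
  μ^(1)=43/2; μ^(2)=5; μ^(3)=-1; μ^(4)=-29/2; μ^(5)=-28

((1, 1, 0); (1, 1, 1); (0, 1, 0); (0, 1, 1); (0, 0, 1))


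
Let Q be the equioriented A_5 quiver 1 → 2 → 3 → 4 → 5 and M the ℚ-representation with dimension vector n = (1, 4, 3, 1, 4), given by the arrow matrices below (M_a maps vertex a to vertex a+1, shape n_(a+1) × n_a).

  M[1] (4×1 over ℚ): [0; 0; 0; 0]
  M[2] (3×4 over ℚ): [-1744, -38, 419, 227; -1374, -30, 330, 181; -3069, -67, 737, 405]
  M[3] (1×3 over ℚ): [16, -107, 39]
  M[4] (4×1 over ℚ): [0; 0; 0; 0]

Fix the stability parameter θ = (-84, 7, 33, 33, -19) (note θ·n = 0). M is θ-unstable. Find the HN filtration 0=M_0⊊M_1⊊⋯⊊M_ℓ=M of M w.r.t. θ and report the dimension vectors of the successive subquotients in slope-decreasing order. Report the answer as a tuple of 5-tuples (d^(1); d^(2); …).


Interval decomposition of M: I[1,1], I[2,2], I[2,3]^2, I[2,4], I[5,5]^4.
HN type (ℓ=4): μ^(1)=33; μ^(2)=7; μ^(3)=-19; μ^(4)=-84

((0, 0, 3, 1, 0); (0, 4, 0, 0, 0); (0, 0, 0, 0, 4); (1, 0, 0, 0, 0))


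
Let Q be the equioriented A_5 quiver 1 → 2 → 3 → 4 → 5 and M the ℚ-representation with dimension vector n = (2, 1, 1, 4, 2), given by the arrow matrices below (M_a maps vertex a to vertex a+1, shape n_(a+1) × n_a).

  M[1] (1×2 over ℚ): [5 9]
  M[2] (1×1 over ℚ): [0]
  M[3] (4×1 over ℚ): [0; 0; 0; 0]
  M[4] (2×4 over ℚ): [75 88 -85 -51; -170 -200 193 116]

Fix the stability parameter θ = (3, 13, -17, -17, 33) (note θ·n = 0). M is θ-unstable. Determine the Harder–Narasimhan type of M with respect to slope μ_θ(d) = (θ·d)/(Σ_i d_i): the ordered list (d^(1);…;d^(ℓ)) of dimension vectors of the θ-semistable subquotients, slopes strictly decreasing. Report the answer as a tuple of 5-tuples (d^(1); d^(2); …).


Interval decomposition of M: I[1,1], I[1,2], I[3,3], I[4,4]^2, I[4,5]^2.
HN type (ℓ=4): μ^(1)=33; μ^(2)=13; μ^(3)=3; μ^(4)=-17

((0, 0, 0, 0, 2); (0, 1, 0, 0, 0); (2, 0, 0, 0, 0); (0, 0, 1, 4, 0))


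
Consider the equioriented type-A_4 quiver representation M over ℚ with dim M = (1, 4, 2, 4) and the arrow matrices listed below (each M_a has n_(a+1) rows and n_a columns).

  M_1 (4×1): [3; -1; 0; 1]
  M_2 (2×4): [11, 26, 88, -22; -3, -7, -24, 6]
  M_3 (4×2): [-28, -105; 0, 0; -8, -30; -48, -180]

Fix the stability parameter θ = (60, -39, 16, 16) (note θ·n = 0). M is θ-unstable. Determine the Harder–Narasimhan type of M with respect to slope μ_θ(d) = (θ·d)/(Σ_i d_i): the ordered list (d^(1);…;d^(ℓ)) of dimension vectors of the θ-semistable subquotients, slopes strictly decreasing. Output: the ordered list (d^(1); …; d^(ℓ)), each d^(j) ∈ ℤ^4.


Via rank(M_{q-1}∘⋯∘M_p): M ≅ I[1,3], I[2,2]^2, I[2,4], I[4,4]^3.
μ_θ-semistable layers: μ^(1)=16; μ^(2)=21/2; μ^(3)=-39

((0, 0, 2, 4); (1, 1, 0, 0); (0, 3, 0, 0))


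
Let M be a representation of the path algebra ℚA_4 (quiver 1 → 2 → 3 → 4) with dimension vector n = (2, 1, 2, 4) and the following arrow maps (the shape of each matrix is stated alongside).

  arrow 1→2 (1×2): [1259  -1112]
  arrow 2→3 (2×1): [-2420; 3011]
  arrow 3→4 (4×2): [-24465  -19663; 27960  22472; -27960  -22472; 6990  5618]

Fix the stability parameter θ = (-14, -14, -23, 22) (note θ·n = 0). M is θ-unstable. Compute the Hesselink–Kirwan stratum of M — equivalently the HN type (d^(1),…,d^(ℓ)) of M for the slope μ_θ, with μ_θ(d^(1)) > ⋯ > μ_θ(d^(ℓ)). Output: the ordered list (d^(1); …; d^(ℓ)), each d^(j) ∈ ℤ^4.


Interval decomposition of M: I[1,1], I[1,4], I[3,3], I[4,4]^3.
HN type (ℓ=4): μ^(1)=22; μ^(2)=-14; μ^(3)=-17; μ^(4)=-23

((0, 0, 0, 4); (1, 0, 0, 0); (1, 1, 1, 0); (0, 0, 1, 0))


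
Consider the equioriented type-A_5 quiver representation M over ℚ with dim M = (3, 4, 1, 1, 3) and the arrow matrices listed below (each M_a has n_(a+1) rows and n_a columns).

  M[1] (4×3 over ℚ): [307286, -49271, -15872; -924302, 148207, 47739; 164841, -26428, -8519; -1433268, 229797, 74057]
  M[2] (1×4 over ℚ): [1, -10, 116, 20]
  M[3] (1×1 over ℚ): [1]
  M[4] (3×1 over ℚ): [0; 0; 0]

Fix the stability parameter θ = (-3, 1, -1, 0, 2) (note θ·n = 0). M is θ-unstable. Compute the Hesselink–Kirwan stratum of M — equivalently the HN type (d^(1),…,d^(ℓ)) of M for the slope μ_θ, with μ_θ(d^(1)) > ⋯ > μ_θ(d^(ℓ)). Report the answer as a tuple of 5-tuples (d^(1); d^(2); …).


Interval decomposition of M: I[1,2]^2, I[1,4], I[2,2], I[5,5]^3.
HN type (ℓ=4): μ^(1)=2; μ^(2)=1; μ^(3)=0; μ^(4)=-3

((0, 0, 0, 0, 3); (0, 3, 0, 0, 0); (0, 1, 1, 1, 0); (3, 0, 0, 0, 0))


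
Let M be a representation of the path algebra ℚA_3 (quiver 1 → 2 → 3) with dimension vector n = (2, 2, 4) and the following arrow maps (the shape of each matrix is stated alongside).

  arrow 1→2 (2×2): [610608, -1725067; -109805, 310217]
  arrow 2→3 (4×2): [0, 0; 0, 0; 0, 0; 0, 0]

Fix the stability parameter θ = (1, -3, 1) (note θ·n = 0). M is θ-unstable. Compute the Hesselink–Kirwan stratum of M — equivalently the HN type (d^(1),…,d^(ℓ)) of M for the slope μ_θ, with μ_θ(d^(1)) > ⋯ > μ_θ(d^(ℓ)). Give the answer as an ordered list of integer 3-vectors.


Interval decomposition of M: I[1,2]^2, I[3,3]^4.
HN type (ℓ=2): μ^(1)=1; μ^(2)=-1

((0, 0, 4); (2, 2, 0))


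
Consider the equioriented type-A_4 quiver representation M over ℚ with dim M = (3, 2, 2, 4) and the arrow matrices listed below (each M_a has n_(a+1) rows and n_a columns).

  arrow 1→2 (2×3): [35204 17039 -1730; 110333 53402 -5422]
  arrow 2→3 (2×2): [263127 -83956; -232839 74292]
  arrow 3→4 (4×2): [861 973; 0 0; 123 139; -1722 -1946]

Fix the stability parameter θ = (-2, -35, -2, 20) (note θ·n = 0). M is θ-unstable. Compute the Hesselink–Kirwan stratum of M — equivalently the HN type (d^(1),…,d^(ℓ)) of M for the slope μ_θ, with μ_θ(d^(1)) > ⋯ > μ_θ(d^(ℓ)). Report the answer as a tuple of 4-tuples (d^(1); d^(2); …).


Interval decomposition of M: I[1,1], I[1,2], I[1,3], I[3,4], I[4,4]^3.
HN type (ℓ=3): μ^(1)=20; μ^(2)=-2; μ^(3)=-37/2

((0, 0, 0, 4); (1, 0, 2, 0); (2, 2, 0, 0))


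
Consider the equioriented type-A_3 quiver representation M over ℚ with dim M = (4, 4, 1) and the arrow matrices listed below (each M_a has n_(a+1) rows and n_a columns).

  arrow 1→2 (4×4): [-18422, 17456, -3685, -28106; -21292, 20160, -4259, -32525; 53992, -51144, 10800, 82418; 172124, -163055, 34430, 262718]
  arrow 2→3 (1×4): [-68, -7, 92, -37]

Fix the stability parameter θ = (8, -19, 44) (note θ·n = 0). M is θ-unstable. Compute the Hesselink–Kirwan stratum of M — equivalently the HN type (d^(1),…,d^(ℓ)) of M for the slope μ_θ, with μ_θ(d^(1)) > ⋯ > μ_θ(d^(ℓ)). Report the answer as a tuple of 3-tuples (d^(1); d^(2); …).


Barcode: M ≅ I[1,2]^3, I[1,3]. HN layers by μ_θ (2 steps, strictly decreasing):
  μ^(1)=44; μ^(2)=-11/2

((0, 0, 1); (4, 4, 0))


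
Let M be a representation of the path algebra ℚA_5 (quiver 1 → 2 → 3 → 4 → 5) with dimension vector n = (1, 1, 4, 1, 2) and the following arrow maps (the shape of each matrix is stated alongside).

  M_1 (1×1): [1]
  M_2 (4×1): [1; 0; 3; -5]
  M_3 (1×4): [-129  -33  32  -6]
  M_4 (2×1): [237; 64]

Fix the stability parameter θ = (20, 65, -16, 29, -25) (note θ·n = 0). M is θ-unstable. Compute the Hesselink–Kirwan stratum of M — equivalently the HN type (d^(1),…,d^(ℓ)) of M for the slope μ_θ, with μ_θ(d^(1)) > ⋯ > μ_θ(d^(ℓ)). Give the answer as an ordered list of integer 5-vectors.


Interval decomposition of M: I[1,5], I[3,3]^3, I[5,5].
HN type (ℓ=3): μ^(1)=73/5; μ^(2)=-16; μ^(3)=-25

((1, 1, 1, 1, 1); (0, 0, 3, 0, 0); (0, 0, 0, 0, 1))


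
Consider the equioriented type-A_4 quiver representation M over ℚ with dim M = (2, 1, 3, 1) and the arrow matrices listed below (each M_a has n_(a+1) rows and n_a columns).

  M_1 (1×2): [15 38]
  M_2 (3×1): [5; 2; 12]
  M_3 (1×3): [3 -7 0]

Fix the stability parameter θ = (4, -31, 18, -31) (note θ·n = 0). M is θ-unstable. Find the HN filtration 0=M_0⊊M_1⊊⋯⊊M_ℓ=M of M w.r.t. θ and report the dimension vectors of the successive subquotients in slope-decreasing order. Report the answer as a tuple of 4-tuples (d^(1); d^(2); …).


Barcode: M ≅ I[1,1], I[1,4], I[3,3]^2. HN layers by μ_θ (4 steps, strictly decreasing):
  μ^(1)=18; μ^(2)=4; μ^(3)=-13/2; μ^(4)=-27/2

((0, 0, 2, 0); (1, 0, 0, 0); (0, 0, 1, 1); (1, 1, 0, 0))


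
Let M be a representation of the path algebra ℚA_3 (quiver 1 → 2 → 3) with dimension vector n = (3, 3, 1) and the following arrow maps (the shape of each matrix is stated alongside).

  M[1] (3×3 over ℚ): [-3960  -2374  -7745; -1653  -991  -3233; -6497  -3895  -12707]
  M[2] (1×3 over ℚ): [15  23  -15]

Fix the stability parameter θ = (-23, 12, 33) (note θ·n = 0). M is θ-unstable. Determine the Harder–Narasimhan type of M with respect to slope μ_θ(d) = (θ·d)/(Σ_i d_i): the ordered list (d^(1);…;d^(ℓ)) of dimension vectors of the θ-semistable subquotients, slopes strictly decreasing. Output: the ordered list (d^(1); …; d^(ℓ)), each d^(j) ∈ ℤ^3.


Barcode: M ≅ I[1,1], I[1,2], I[1,3], I[2,2]. HN layers by μ_θ (3 steps, strictly decreasing):
  μ^(1)=33; μ^(2)=12; μ^(3)=-23

((0, 0, 1); (0, 3, 0); (3, 0, 0))


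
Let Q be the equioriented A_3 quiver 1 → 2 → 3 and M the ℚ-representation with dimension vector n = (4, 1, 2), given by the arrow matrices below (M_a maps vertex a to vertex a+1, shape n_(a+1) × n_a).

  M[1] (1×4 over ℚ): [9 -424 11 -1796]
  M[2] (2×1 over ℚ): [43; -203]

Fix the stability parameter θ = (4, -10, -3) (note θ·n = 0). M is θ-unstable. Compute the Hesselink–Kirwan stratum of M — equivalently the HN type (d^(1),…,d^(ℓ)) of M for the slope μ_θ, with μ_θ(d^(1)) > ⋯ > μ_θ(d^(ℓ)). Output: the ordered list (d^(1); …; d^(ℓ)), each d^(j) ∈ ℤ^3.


Barcode: M ≅ I[1,1]^3, I[1,3], I[3,3]. HN layers by μ_θ (2 steps, strictly decreasing):
  μ^(1)=4; μ^(2)=-3

((3, 0, 0); (1, 1, 2))


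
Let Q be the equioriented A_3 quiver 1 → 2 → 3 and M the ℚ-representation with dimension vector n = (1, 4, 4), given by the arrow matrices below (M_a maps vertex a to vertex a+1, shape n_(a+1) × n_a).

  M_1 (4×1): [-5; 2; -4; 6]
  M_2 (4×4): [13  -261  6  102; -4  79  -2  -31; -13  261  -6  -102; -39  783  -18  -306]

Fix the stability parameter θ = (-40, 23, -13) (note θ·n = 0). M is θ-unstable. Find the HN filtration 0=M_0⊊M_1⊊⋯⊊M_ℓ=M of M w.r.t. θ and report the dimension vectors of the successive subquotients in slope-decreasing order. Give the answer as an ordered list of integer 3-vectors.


Barcode: M ≅ I[1,3], I[2,2]^2, I[2,3], I[3,3]^2. HN layers by μ_θ (4 steps, strictly decreasing):
  μ^(1)=23; μ^(2)=5; μ^(3)=-13; μ^(4)=-40

((0, 2, 0); (0, 2, 2); (0, 0, 2); (1, 0, 0))


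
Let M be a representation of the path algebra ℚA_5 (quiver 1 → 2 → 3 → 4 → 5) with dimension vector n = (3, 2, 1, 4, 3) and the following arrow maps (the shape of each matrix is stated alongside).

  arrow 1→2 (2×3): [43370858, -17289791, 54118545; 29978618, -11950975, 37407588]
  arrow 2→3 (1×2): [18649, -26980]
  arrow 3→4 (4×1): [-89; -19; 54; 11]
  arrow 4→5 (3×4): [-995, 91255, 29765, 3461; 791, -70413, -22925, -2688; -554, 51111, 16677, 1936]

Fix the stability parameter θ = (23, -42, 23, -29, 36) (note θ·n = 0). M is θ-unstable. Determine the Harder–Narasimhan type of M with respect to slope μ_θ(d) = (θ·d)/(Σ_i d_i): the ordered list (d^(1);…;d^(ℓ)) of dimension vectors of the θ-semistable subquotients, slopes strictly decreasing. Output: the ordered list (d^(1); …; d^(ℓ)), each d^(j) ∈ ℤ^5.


Barcode: M ≅ I[1,1], I[1,2], I[1,5], I[4,4], I[4,5]^2. HN layers by μ_θ (5 steps, strictly decreasing):
  μ^(1)=36; μ^(2)=23; μ^(3)=-3; μ^(4)=-19/2; μ^(5)=-29

((0, 0, 0, 0, 3); (1, 0, 0, 0, 0); (0, 0, 1, 1, 0); (2, 2, 0, 0, 0); (0, 0, 0, 3, 0))


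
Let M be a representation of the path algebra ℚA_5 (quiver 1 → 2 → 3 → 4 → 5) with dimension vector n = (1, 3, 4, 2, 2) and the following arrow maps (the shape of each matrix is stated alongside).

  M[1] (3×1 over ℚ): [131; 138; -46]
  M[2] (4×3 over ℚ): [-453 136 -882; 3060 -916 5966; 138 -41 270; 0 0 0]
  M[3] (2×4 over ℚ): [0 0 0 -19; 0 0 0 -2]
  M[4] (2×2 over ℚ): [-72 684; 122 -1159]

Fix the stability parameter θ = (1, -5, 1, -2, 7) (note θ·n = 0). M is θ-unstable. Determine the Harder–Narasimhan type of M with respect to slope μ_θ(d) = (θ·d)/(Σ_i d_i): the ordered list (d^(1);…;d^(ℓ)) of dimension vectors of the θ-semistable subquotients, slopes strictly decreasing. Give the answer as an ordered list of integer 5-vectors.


Via rank(M_{q-1}∘⋯∘M_p): M ≅ I[1,3], I[2,3]^2, I[3,4], I[4,5], I[5,5].
μ_θ-semistable layers: μ^(1)=7; μ^(2)=1; μ^(3)=-1/2; μ^(4)=-2; μ^(5)=-5

((0, 0, 0, 0, 2); (0, 0, 3, 0, 0); (0, 0, 1, 1, 0); (1, 1, 0, 1, 0); (0, 2, 0, 0, 0))


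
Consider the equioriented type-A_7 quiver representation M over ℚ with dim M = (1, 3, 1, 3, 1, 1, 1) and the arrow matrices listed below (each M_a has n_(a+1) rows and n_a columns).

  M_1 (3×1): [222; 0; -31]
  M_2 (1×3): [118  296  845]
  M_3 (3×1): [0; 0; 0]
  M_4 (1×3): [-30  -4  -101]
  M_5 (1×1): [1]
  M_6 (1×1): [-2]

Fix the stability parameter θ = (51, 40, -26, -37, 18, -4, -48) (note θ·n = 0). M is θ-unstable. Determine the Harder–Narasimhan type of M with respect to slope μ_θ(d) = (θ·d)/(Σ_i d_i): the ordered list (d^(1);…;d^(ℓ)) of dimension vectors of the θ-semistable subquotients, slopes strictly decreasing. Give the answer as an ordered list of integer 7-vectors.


Via rank(M_{q-1}∘⋯∘M_p): M ≅ I[1,3], I[2,2]^2, I[4,4]^2, I[4,7].
μ_θ-semistable layers: μ^(1)=40; μ^(2)=65/3; μ^(3)=-34/3; μ^(4)=-37

((0, 2, 0, 0, 0, 0, 0); (1, 1, 1, 0, 0, 0, 0); (0, 0, 0, 0, 1, 1, 1); (0, 0, 0, 3, 0, 0, 0))


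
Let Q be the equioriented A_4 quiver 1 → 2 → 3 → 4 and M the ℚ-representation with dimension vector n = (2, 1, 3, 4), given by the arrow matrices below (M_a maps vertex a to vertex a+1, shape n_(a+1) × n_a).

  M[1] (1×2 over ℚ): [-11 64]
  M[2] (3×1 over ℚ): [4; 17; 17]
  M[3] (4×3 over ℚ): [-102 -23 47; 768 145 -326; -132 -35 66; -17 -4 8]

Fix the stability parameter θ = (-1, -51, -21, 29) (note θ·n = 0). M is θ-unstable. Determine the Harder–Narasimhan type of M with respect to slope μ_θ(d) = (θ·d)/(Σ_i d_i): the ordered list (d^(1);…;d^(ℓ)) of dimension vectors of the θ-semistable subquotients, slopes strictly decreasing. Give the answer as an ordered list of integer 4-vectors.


Barcode: M ≅ I[1,1], I[1,4], I[3,4]^2, I[4,4]. HN layers by μ_θ (4 steps, strictly decreasing):
  μ^(1)=29; μ^(2)=-1; μ^(3)=-21; μ^(4)=-26

((0, 0, 0, 4); (1, 0, 0, 0); (0, 0, 3, 0); (1, 1, 0, 0))


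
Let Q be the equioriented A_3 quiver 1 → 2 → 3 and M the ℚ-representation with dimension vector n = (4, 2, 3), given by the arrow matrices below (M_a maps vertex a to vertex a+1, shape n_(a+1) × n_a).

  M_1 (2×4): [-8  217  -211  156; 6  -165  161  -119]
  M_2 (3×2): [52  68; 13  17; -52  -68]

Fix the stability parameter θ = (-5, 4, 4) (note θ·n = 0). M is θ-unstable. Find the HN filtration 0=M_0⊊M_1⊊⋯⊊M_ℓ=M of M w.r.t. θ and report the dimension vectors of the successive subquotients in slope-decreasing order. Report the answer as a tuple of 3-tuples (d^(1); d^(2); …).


Interval decomposition of M: I[1,1]^2, I[1,2], I[1,3], I[3,3]^2.
HN type (ℓ=2): μ^(1)=4; μ^(2)=-5

((0, 2, 3); (4, 0, 0))


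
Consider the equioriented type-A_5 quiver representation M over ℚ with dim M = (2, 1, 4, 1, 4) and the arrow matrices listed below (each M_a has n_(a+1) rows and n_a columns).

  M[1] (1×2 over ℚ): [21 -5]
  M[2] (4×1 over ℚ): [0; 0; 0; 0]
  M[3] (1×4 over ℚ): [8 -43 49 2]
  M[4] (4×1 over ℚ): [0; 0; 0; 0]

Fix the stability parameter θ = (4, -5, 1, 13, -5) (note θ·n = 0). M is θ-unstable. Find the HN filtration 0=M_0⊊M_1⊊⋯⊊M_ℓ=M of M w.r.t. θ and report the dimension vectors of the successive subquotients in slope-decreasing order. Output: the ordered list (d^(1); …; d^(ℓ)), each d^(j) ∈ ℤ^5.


Interval decomposition of M: I[1,1], I[1,2], I[3,3]^3, I[3,4], I[5,5]^4.
HN type (ℓ=5): μ^(1)=13; μ^(2)=4; μ^(3)=1; μ^(4)=-1/2; μ^(5)=-5

((0, 0, 0, 1, 0); (1, 0, 0, 0, 0); (0, 0, 4, 0, 0); (1, 1, 0, 0, 0); (0, 0, 0, 0, 4))


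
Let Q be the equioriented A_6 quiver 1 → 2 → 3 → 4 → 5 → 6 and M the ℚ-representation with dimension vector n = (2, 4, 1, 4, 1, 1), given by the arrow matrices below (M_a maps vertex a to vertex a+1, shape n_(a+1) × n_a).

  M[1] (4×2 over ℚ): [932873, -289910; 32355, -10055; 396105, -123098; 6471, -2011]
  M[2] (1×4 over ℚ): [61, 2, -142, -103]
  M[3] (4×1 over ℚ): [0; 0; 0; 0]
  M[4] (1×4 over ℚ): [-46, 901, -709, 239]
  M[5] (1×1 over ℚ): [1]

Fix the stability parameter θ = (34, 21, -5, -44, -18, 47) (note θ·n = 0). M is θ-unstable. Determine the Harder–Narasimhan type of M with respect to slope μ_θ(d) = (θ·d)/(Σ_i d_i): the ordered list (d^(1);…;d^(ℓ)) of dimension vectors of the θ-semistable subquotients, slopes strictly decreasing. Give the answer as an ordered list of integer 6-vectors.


Interval decomposition of M: I[1,2], I[1,3], I[2,2]^2, I[4,4]^3, I[4,6].
HN type (ℓ=6): μ^(1)=47; μ^(2)=55/2; μ^(3)=21; μ^(4)=50/3; μ^(5)=-18; μ^(6)=-44

((0, 0, 0, 0, 0, 1); (1, 1, 0, 0, 0, 0); (0, 2, 0, 0, 0, 0); (1, 1, 1, 0, 0, 0); (0, 0, 0, 0, 1, 0); (0, 0, 0, 4, 0, 0))


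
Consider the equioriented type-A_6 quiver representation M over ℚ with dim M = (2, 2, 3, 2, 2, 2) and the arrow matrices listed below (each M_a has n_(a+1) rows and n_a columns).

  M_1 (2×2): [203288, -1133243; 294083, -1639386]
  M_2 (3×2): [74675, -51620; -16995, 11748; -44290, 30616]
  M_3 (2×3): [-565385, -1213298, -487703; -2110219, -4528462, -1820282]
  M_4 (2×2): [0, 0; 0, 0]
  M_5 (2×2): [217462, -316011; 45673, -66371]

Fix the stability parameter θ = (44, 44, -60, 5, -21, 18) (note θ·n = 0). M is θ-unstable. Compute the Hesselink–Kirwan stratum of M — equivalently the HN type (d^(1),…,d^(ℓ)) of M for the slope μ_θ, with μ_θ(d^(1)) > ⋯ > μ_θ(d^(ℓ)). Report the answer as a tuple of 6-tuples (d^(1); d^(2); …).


Via rank(M_{q-1}∘⋯∘M_p): M ≅ I[1,2], I[1,4], I[3,3], I[3,4], I[5,6]^2.
μ_θ-semistable layers: μ^(1)=44; μ^(2)=18; μ^(3)=33/4; μ^(4)=5; μ^(5)=-21; μ^(6)=-60

((1, 1, 0, 0, 0, 0); (0, 0, 0, 0, 0, 2); (1, 1, 1, 1, 0, 0); (0, 0, 0, 1, 0, 0); (0, 0, 0, 0, 2, 0); (0, 0, 2, 0, 0, 0))


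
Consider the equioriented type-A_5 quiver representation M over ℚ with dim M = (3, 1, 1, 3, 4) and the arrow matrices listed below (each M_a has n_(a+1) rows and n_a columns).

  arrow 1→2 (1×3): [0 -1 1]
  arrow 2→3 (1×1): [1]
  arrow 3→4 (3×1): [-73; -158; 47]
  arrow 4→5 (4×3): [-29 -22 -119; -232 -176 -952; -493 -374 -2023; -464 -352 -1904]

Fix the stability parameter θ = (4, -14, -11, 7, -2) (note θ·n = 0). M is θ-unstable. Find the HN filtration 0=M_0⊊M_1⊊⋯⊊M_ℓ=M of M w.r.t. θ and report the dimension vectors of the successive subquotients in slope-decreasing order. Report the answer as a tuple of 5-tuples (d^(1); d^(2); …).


Barcode: M ≅ I[1,1]^2, I[1,4], I[4,4], I[4,5], I[5,5]^3. HN layers by μ_θ (5 steps, strictly decreasing):
  μ^(1)=7; μ^(2)=4; μ^(3)=5/2; μ^(4)=-2; μ^(5)=-7

((0, 0, 0, 2, 0); (2, 0, 0, 0, 0); (0, 0, 0, 1, 1); (0, 0, 0, 0, 3); (1, 1, 1, 0, 0))


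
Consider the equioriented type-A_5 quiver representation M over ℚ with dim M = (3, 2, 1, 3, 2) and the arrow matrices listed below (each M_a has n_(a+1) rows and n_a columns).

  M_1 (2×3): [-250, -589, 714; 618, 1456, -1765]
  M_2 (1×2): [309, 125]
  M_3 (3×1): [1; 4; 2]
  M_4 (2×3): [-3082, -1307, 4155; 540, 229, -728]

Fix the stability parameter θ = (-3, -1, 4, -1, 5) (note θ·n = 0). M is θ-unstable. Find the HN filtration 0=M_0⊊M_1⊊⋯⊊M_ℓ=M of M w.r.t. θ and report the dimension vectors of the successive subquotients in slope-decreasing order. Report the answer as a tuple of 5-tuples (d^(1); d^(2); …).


Via rank(M_{q-1}∘⋯∘M_p): M ≅ I[1,1], I[1,2], I[1,4], I[4,5]^2.
μ_θ-semistable layers: μ^(1)=5; μ^(2)=3/2; μ^(3)=-1; μ^(4)=-3

((0, 0, 0, 0, 2); (0, 0, 1, 1, 0); (0, 2, 0, 2, 0); (3, 0, 0, 0, 0))


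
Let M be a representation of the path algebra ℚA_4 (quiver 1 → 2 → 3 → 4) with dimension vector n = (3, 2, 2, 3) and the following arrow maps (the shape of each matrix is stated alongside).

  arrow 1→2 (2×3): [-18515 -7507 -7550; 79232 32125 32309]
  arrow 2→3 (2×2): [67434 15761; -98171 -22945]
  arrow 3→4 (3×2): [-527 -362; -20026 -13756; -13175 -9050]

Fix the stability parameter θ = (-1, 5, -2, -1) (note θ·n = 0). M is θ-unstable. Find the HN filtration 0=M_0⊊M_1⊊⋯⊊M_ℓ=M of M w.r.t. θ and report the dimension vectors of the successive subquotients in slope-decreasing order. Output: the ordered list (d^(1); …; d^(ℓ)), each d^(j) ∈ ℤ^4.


Via rank(M_{q-1}∘⋯∘M_p): M ≅ I[1,1], I[1,3], I[1,4], I[4,4]^2.
μ_θ-semistable layers: μ^(1)=3/2; μ^(2)=2/3; μ^(3)=-1

((0, 1, 1, 0); (0, 1, 1, 1); (3, 0, 0, 2))


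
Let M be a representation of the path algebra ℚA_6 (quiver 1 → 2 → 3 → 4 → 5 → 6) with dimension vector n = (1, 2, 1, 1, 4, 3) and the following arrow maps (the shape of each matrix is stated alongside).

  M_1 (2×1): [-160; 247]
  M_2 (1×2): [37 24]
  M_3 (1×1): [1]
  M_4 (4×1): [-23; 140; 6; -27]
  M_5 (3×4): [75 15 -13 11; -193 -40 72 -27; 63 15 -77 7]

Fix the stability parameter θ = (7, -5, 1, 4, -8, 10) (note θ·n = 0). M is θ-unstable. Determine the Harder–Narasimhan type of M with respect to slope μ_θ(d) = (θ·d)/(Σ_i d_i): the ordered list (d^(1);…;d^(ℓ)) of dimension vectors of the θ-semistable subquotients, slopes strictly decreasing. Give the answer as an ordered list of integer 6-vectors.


Via rank(M_{q-1}∘⋯∘M_p): M ≅ I[1,5], I[2,2], I[5,5], I[5,6]^2, I[6,6].
μ_θ-semistable layers: μ^(1)=10; μ^(2)=-1/5; μ^(3)=-5; μ^(4)=-8

((0, 0, 0, 0, 0, 3); (1, 1, 1, 1, 1, 0); (0, 1, 0, 0, 0, 0); (0, 0, 0, 0, 3, 0))


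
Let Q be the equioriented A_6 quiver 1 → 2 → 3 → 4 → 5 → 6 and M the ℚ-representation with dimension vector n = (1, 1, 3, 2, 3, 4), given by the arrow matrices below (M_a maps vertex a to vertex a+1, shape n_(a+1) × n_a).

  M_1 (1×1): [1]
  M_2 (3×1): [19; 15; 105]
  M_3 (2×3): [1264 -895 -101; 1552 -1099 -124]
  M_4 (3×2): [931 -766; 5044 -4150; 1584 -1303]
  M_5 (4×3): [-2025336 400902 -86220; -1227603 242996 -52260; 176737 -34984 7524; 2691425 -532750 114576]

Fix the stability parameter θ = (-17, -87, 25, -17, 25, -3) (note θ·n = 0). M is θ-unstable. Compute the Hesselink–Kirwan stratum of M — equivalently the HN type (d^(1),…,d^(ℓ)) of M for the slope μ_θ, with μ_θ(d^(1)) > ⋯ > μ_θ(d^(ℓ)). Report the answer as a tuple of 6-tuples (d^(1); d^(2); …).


Barcode: M ≅ I[1,5], I[3,3], I[3,6], I[5,6], I[6,6]^2. HN layers by μ_θ (5 steps, strictly decreasing):
  μ^(1)=25; μ^(2)=11; μ^(3)=4; μ^(4)=-3; μ^(5)=-52

((0, 0, 1, 0, 1, 0); (0, 0, 0, 0, 2, 2); (0, 0, 2, 2, 0, 0); (0, 0, 0, 0, 0, 2); (1, 1, 0, 0, 0, 0))


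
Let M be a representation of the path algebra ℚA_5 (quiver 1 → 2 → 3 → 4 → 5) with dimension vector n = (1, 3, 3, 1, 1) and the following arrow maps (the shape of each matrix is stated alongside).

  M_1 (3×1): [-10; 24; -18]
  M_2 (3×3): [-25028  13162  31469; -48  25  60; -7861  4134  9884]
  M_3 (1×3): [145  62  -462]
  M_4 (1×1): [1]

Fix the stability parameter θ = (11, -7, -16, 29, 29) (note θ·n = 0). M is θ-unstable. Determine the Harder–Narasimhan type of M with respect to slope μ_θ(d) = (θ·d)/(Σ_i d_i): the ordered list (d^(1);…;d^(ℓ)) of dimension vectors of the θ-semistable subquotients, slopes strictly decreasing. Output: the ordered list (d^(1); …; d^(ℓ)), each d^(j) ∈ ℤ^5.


Interval decomposition of M: I[1,5], I[2,3]^2.
HN type (ℓ=3): μ^(1)=29; μ^(2)=-4; μ^(3)=-23/2

((0, 0, 0, 1, 1); (1, 1, 1, 0, 0); (0, 2, 2, 0, 0))


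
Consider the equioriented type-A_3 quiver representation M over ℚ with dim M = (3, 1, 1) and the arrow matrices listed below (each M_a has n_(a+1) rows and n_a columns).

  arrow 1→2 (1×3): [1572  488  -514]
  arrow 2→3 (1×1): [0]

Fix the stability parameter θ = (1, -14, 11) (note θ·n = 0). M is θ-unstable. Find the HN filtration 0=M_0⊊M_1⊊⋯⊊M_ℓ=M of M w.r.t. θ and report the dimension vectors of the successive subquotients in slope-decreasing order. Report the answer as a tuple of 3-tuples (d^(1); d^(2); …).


Via rank(M_{q-1}∘⋯∘M_p): M ≅ I[1,1]^2, I[1,2], I[3,3].
μ_θ-semistable layers: μ^(1)=11; μ^(2)=1; μ^(3)=-13/2

((0, 0, 1); (2, 0, 0); (1, 1, 0))


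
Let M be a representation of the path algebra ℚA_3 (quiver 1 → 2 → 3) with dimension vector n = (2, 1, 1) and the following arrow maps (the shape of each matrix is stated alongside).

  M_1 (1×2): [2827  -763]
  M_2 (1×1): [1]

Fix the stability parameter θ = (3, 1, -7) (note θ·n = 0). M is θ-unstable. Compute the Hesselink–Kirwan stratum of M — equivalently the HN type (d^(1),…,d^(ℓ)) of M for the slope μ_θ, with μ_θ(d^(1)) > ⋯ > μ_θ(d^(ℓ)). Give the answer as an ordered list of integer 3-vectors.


Via rank(M_{q-1}∘⋯∘M_p): M ≅ I[1,1], I[1,3].
μ_θ-semistable layers: μ^(1)=3; μ^(2)=-1

((1, 0, 0); (1, 1, 1))


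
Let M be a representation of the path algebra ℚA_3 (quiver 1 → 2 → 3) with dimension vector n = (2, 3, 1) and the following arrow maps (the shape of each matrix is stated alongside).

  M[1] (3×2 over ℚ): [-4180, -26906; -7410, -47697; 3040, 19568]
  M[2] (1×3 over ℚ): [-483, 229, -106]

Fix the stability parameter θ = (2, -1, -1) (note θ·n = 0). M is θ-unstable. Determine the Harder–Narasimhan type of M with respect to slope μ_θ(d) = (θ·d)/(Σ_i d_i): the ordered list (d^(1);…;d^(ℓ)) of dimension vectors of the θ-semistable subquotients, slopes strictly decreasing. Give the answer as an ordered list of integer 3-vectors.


Interval decomposition of M: I[1,1], I[1,3], I[2,2]^2.
HN type (ℓ=3): μ^(1)=2; μ^(2)=0; μ^(3)=-1

((1, 0, 0); (1, 1, 1); (0, 2, 0))


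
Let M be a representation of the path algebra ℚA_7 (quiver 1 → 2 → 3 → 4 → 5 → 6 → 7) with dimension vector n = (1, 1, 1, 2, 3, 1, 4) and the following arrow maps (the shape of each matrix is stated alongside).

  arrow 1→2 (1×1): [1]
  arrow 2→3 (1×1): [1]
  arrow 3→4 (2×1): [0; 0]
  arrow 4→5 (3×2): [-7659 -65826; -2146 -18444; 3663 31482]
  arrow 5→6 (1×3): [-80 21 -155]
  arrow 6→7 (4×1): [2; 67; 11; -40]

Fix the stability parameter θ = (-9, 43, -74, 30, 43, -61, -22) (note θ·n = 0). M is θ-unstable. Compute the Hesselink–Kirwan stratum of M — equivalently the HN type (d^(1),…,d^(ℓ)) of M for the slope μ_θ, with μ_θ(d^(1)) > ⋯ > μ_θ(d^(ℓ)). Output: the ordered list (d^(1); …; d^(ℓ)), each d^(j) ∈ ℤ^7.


Interval decomposition of M: I[1,3], I[4,4], I[4,7], I[5,5]^2, I[7,7]^3.
HN type (ℓ=5): μ^(1)=43; μ^(2)=30; μ^(3)=-5/2; μ^(4)=-40/3; μ^(5)=-22

((0, 0, 0, 0, 2, 0, 0); (0, 0, 0, 1, 0, 0, 0); (0, 0, 0, 1, 1, 1, 1); (1, 1, 1, 0, 0, 0, 0); (0, 0, 0, 0, 0, 0, 3))


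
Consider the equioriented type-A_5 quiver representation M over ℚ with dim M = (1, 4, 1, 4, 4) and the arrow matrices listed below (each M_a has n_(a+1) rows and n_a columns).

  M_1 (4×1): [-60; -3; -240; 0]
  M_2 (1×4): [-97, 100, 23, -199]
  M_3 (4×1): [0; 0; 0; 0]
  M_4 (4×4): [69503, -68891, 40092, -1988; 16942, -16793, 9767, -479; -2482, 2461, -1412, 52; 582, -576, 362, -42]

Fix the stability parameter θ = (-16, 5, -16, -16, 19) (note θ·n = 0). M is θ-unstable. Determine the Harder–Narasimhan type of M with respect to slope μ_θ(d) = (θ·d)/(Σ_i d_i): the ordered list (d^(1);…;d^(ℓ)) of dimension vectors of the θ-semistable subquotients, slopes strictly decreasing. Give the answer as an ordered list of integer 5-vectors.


Interval decomposition of M: I[1,2], I[2,2]^2, I[2,3], I[4,4], I[4,5]^3, I[5,5].
HN type (ℓ=4): μ^(1)=19; μ^(2)=5; μ^(3)=-11/2; μ^(4)=-16

((0, 0, 0, 0, 4); (0, 3, 0, 0, 0); (0, 1, 1, 0, 0); (1, 0, 0, 4, 0))


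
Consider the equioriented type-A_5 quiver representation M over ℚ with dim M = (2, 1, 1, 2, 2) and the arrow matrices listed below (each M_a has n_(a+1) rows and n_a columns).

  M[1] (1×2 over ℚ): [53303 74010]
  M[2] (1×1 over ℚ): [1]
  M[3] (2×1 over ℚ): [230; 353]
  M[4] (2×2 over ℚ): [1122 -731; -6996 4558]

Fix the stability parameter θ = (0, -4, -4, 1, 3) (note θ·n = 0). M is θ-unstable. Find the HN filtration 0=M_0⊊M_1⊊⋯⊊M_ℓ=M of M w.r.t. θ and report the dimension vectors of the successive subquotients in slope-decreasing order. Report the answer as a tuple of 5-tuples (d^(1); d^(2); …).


Via rank(M_{q-1}∘⋯∘M_p): M ≅ I[1,1], I[1,5], I[4,4], I[5,5].
μ_θ-semistable layers: μ^(1)=3; μ^(2)=1; μ^(3)=0; μ^(4)=-8/3

((0, 0, 0, 0, 2); (0, 0, 0, 2, 0); (1, 0, 0, 0, 0); (1, 1, 1, 0, 0))


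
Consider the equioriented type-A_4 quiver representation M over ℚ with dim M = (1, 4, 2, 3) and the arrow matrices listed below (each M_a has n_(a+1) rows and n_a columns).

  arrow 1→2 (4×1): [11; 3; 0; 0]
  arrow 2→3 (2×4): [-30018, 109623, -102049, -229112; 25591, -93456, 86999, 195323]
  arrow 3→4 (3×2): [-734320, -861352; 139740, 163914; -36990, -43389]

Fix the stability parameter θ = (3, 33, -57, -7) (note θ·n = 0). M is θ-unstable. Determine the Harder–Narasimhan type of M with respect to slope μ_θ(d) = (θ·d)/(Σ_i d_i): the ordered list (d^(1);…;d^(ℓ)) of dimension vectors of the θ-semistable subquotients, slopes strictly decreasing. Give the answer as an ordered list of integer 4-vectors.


Interval decomposition of M: I[1,4], I[2,2]^2, I[2,3], I[4,4]^2.
HN type (ℓ=3): μ^(1)=33; μ^(2)=-7; μ^(3)=-12

((0, 2, 0, 0); (1, 1, 1, 3); (0, 1, 1, 0))


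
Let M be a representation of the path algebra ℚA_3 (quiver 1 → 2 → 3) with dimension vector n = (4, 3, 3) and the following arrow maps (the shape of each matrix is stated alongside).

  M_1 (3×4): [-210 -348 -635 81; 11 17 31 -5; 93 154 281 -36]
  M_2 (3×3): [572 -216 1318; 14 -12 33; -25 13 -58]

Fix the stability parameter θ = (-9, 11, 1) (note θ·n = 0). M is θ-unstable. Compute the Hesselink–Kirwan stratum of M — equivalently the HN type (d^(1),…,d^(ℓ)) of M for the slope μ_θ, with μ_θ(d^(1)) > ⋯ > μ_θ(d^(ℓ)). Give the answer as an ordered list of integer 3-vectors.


Interval decomposition of M: I[1,1], I[1,3]^3.
HN type (ℓ=2): μ^(1)=6; μ^(2)=-9

((0, 3, 3); (4, 0, 0))


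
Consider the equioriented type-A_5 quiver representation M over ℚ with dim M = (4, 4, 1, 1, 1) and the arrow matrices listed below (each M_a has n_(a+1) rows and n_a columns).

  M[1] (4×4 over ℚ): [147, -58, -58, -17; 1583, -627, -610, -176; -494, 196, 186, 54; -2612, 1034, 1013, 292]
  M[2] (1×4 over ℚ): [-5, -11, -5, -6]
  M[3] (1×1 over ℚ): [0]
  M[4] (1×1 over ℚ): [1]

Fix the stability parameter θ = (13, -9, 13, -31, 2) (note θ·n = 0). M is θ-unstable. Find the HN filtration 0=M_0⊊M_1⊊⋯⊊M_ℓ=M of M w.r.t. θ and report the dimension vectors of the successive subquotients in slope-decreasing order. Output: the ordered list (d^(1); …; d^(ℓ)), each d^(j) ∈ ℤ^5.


Interval decomposition of M: I[1,1], I[1,2]^2, I[1,3], I[2,2], I[4,5].
HN type (ℓ=4): μ^(1)=13; μ^(2)=2; μ^(3)=-9; μ^(4)=-31

((1, 0, 1, 0, 0); (3, 3, 0, 0, 1); (0, 1, 0, 0, 0); (0, 0, 0, 1, 0))


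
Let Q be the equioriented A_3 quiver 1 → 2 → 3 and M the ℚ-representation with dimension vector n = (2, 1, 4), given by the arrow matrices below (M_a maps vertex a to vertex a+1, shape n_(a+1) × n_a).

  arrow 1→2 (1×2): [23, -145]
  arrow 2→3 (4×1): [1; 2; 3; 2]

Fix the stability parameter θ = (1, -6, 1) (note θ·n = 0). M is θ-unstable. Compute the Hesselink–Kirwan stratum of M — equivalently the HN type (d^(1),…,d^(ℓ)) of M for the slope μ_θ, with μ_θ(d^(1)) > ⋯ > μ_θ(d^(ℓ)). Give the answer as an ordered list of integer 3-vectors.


Via rank(M_{q-1}∘⋯∘M_p): M ≅ I[1,1], I[1,3], I[3,3]^3.
μ_θ-semistable layers: μ^(1)=1; μ^(2)=-5/2

((1, 0, 4); (1, 1, 0))


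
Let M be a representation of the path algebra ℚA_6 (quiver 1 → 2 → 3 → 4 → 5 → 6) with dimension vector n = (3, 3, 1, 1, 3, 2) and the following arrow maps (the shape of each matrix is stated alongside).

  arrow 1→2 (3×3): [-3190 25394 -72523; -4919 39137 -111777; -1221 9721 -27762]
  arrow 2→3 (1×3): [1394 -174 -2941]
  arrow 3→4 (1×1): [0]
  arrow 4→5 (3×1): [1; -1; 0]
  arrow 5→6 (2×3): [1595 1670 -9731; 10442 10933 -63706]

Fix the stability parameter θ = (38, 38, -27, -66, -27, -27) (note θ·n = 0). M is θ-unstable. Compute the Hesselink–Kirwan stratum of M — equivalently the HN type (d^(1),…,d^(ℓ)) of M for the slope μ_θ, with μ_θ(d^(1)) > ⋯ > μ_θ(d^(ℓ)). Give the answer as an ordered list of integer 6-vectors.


Barcode: M ≅ I[1,2]^2, I[1,3], I[4,6], I[5,5], I[5,6]. HN layers by μ_θ (4 steps, strictly decreasing):
  μ^(1)=38; μ^(2)=49/3; μ^(3)=-27; μ^(4)=-66

((2, 2, 0, 0, 0, 0); (1, 1, 1, 0, 0, 0); (0, 0, 0, 0, 3, 2); (0, 0, 0, 1, 0, 0))


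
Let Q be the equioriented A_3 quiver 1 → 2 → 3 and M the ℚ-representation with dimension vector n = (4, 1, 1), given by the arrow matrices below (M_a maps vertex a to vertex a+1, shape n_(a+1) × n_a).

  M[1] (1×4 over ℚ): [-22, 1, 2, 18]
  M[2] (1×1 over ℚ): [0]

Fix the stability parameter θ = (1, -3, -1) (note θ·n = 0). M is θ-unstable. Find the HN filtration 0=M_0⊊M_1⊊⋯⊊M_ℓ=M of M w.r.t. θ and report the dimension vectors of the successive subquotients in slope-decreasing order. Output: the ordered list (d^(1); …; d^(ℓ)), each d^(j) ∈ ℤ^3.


Interval decomposition of M: I[1,1]^3, I[1,2], I[3,3].
HN type (ℓ=2): μ^(1)=1; μ^(2)=-1

((3, 0, 0); (1, 1, 1))


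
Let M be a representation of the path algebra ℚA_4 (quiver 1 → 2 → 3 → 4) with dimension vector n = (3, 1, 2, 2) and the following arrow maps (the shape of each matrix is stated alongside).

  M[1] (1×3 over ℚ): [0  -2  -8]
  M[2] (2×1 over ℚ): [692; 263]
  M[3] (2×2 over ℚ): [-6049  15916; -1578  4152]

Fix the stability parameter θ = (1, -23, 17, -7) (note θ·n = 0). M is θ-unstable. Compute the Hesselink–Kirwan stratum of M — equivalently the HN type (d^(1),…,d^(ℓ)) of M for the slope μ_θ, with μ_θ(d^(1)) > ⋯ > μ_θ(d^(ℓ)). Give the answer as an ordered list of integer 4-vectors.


Barcode: M ≅ I[1,1]^2, I[1,3], I[3,4], I[4,4]. HN layers by μ_θ (5 steps, strictly decreasing):
  μ^(1)=17; μ^(2)=5; μ^(3)=1; μ^(4)=-7; μ^(5)=-11

((0, 0, 1, 0); (0, 0, 1, 1); (2, 0, 0, 0); (0, 0, 0, 1); (1, 1, 0, 0))


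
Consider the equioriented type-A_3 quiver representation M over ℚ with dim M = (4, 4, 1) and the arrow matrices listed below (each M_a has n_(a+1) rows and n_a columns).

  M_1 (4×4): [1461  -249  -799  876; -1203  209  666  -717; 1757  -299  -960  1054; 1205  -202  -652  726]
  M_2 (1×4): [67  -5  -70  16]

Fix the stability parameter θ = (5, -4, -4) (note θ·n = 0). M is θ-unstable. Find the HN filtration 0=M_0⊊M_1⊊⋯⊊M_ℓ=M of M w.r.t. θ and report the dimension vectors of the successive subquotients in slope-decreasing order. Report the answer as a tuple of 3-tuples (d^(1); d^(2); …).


Via rank(M_{q-1}∘⋯∘M_p): M ≅ I[1,2]^3, I[1,3].
μ_θ-semistable layers: μ^(1)=1/2; μ^(2)=-1

((3, 3, 0); (1, 1, 1))


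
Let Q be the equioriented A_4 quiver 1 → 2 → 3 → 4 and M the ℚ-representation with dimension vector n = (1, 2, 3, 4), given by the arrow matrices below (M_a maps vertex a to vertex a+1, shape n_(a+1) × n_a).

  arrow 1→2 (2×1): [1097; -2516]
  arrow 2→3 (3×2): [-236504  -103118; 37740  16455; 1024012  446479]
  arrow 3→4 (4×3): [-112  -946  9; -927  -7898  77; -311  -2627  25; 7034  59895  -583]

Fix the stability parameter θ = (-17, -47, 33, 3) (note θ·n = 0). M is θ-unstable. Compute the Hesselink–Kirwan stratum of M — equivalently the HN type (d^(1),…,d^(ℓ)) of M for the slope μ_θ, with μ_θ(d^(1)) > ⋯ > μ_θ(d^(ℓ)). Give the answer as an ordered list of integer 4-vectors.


Barcode: M ≅ I[1,2], I[2,4], I[3,4]^2, I[4,4]. HN layers by μ_θ (4 steps, strictly decreasing):
  μ^(1)=18; μ^(2)=3; μ^(3)=-32; μ^(4)=-47

((0, 0, 3, 3); (0, 0, 0, 1); (1, 1, 0, 0); (0, 1, 0, 0))
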